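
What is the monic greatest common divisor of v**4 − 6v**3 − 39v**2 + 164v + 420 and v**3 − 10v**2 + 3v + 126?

v**2 − 13v + 42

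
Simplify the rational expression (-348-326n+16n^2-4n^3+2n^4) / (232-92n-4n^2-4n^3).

(6+5n-n^2)/(-4+2n)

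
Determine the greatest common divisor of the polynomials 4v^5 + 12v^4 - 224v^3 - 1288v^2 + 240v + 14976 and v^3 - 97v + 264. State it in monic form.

v^2 - 11v + 24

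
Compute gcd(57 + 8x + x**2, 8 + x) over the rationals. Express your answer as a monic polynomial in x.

1

Euclidean algorithm in ℚ[x]:
  x**2 + 8x + 57 = (x)(x + 8) + (57)
  x + 8 = ((1/57)x + 8/57)(57) + (0)
The last nonzero remainder is the constant 57, so the polynomials are coprime and gcd = 1.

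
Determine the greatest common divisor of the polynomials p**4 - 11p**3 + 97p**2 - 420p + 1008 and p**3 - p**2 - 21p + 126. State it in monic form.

p**2 - 7p + 21

By polynomial division,
  p**4 - 11p**3 + 97p**2 - 420p + 1008 = (p - 10)(p**3 - p**2 - 21p + 126) + (108p**2 - 756p + 2268)
  p**3 - p**2 - 21p + 126 = ((1/108)p + 1/18)(108p**2 - 756p + 2268) + (0)
Last nonzero remainder: 108p**2 - 756p + 2268. Dividing through by 108 gives the monic gcd p**2 - 7p + 21.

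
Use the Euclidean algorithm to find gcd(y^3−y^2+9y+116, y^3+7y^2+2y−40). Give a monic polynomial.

y+4

Apply the Euclidean algorithm:
  y^3−y^2+9y+116 = (y^3+7y^2+2y−40) + (−8y^2+7y+156)
  y^3+7y^2+2y−40 = (−(1/8)y−63/64)(−8y^2+7y+156) + ((1817/64)y+1817/16)
  −8y^2+7y+156 = (−(512/1817)y+2496/1817)((1817/64)y+1817/16) + (0)
Last nonzero remainder: (1817/64)y+1817/16. Dividing through by 1817/64 gives the monic gcd y+4.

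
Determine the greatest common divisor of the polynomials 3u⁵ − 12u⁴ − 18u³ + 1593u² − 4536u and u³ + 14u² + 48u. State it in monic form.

Euclidean algorithm in ℚ[u]:
  3u⁵ − 12u⁴ − 18u³ + 1593u² − 4536u = (3u² − 54u + 594)(u³ + 14u² + 48u) + (−4131u² − 33048u)
  u³ + 14u² + 48u = (−(1/4131)u − 2/1377)(−4131u² − 33048u) + (0)
Last nonzero remainder: −4131u² − 33048u. Dividing through by −4131 gives the monic gcd u² + 8u.

u² + 8u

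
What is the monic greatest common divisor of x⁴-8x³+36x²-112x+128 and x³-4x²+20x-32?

x³-4x²+20x-32

Apply the Euclidean algorithm:
  x⁴-8x³+36x²-112x+128 = (x-4)(x³-4x²+20x-32) + (0)
The last nonzero remainder x³-4x²+20x-32 is already monic.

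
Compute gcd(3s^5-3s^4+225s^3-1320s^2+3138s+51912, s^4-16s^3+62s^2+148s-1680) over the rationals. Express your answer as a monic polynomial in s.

Euclidean algorithm in ℚ[s]:
  3s^5-3s^4+225s^3-1320s^2+3138s+51912 = (3s+45)(s^4-16s^3+62s^2+148s-1680) + (759s^3-4554s^2+1518s+127512)
  s^4-16s^3+62s^2+148s-1680 = ((1/759)s-10/759)(759s^3-4554s^2+1518s+127512) + (0)
Last nonzero remainder: 759s^3-4554s^2+1518s+127512. Dividing through by 759 gives the monic gcd s^3-6s^2+2s+168.

s^3-6s^2+2s+168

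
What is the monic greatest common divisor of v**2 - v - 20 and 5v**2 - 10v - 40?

1

Euclidean algorithm in ℚ[v]:
  v**2 - v - 20 = (1/5)(5v**2 - 10v - 40) + (v - 12)
  5v**2 - 10v - 40 = (5v + 50)(v - 12) + (560)
  v - 12 = ((1/560)v - 3/140)(560) + (0)
The last nonzero remainder is the constant 560, so the polynomials are coprime and gcd = 1.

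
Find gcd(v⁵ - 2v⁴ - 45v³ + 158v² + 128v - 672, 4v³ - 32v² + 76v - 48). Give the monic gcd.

v² - 7v + 12

Euclidean algorithm in ℚ[v]:
  v⁵ - 2v⁴ - 45v³ + 158v² + 128v - 672 = ((1/4)v² + (3/2)v - 4)(4v³ - 32v² + 76v - 48) + (-72v² + 504v - 864)
  4v³ - 32v² + 76v - 48 = (-(1/18)v + 1/18)(-72v² + 504v - 864) + (0)
Last nonzero remainder: -72v² + 504v - 864. Dividing through by -72 gives the monic gcd v² - 7v + 12.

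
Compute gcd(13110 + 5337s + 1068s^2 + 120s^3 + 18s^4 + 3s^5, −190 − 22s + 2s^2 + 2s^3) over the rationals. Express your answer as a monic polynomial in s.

Apply the Euclidean algorithm:
  3s^5 + 18s^4 + 120s^3 + 1068s^2 + 5337s + 13110 = ((3/2)s^2 + (15/2)s + 69)(2s^3 + 2s^2 − 22s − 190) + (1380s^2 + 8280s + 26220)
  2s^3 + 2s^2 − 22s − 190 = ((1/690)s − 1/138)(1380s^2 + 8280s + 26220) + (0)
Last nonzero remainder: 1380s^2 + 8280s + 26220. Dividing through by 1380 gives the monic gcd s^2 + 6s + 19.

19 + 6s + s^2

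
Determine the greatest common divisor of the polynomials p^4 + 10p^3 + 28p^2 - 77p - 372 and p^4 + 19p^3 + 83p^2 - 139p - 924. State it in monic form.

Euclidean algorithm in ℚ[p]:
  p^4 + 10p^3 + 28p^2 - 77p - 372 = (p^4 + 19p^3 + 83p^2 - 139p - 924) + (-9p^3 - 55p^2 + 62p + 552)
  p^4 + 19p^3 + 83p^2 - 139p - 924 = (-(1/9)p - 116/81)(-9p^3 - 55p^2 + 62p + 552) + ((901/81)p^2 + (901/81)p - 3604/27)
  -9p^3 - 55p^2 + 62p + 552 = (-(729/901)p - 3726/901)((901/81)p^2 + (901/81)p - 3604/27) + (0)
Last nonzero remainder: (901/81)p^2 + (901/81)p - 3604/27. Dividing through by 901/81 gives the monic gcd p^2 + p - 12.

p^2 + p - 12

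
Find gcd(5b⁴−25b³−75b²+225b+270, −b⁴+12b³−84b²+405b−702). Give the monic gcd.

Repeated division with remainder:
  5b⁴−25b³−75b²+225b+270 = (−5)(−b⁴+12b³−84b²+405b−702) + (35b³−495b²+2250b−3240)
  −b⁴+12b³−84b²+405b−702 = (−(1/35)b−3/49)(35b³−495b²+2250b−3240) + (−(2451/49)b²+(22059/49)b−44118/49)
  35b³−495b²+2250b−3240 = (−(1715/2451)b+2940/817)(−(2451/49)b²+(22059/49)b−44118/49) + (0)
Last nonzero remainder: −(2451/49)b²+(22059/49)b−44118/49. Dividing through by −2451/49 gives the monic gcd b²−9b+18.

b²−9b+18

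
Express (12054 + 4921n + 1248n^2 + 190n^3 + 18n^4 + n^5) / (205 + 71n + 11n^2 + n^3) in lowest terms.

(294 + 77n + 12n^2 + n^3)/(5 + n)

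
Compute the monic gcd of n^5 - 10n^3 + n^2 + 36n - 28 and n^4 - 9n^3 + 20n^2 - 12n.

n^2 - 3n + 2

Euclidean algorithm in ℚ[n]:
  n^5 - 10n^3 + n^2 + 36n - 28 = (n + 9)(n^4 - 9n^3 + 20n^2 - 12n) + (51n^3 - 167n^2 + 144n - 28)
  n^4 - 9n^3 + 20n^2 - 12n = ((1/51)n - 292/2601)(51n^3 - 167n^2 + 144n - 28) + (-(4088/2601)n^2 + (4088/867)n - 8176/2601)
  51n^3 - 167n^2 + 144n - 28 = (-(132651/4088)n + 2601/292)(-(4088/2601)n^2 + (4088/867)n - 8176/2601) + (0)
Last nonzero remainder: -(4088/2601)n^2 + (4088/867)n - 8176/2601. Dividing through by -4088/2601 gives the monic gcd n^2 - 3n + 2.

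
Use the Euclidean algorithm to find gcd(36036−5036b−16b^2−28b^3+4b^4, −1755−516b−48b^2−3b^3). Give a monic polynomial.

Euclidean algorithm in ℚ[b]:
  4b^4−28b^3−16b^2−5036b+36036 = (−(4/3)b+92/3)(−3b^3−48b^2−516b−1755) + (768b^2+8448b+89856)
  −3b^3−48b^2−516b−1755 = (−(1/256)b−5/256)(768b^2+8448b+89856) + (0)
Last nonzero remainder: 768b^2+8448b+89856. Dividing through by 768 gives the monic gcd b^2+11b+117.

117+11b+b^2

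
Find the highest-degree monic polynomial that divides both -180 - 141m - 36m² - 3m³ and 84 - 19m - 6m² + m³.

Euclidean algorithm in ℚ[m]:
  -3m³ - 36m² - 141m - 180 = (-3)(m³ - 6m² - 19m + 84) + (-54m² - 198m + 72)
  m³ - 6m² - 19m + 84 = (-(1/54)m + 29/162)(-54m² - 198m + 72) + ((160/9)m + 640/9)
  -54m² - 198m + 72 = (-(243/80)m + 81/80)((160/9)m + 640/9) + (0)
Last nonzero remainder: (160/9)m + 640/9. Dividing through by 160/9 gives the monic gcd m + 4.

4 + m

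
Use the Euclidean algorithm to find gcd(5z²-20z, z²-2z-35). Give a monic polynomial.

By polynomial division,
  5z²-20z = (5)(z²-2z-35) + (-10z+175)
  z²-2z-35 = (-(1/10)z-31/20)(-10z+175) + (945/4)
  -10z+175 = (-(8/189)z+20/27)(945/4) + (0)
The last nonzero remainder is the constant 945/4, so the polynomials are coprime and gcd = 1.

1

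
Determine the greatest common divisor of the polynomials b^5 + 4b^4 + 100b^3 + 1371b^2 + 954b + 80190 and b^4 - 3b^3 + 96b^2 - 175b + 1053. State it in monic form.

b^2 - b + 81

Apply the Euclidean algorithm:
  b^5 + 4b^4 + 100b^3 + 1371b^2 + 954b + 80190 = (b + 7)(b^4 - 3b^3 + 96b^2 - 175b + 1053) + (25b^3 + 874b^2 + 1126b + 72819)
  b^4 - 3b^3 + 96b^2 - 175b + 1053 = ((1/25)b - 949/625)(25b^3 + 874b^2 + 1126b + 72819) + ((861276/625)b^2 - (861276/625)b + 69763356/625)
  25b^3 + 874b^2 + 1126b + 72819 = ((15625/861276)b + 561875/861276)((861276/625)b^2 - (861276/625)b + 69763356/625) + (0)
Last nonzero remainder: (861276/625)b^2 - (861276/625)b + 69763356/625. Dividing through by 861276/625 gives the monic gcd b^2 - b + 81.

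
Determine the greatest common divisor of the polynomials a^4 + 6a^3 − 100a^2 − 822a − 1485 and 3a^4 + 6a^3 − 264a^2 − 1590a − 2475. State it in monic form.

a^3 − 3a^2 − 73a − 165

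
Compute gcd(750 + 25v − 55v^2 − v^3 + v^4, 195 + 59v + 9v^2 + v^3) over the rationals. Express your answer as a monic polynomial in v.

Apply the Euclidean algorithm:
  v^4 − v^3 − 55v^2 + 25v + 750 = (v − 10)(v^3 + 9v^2 + 59v + 195) + (−24v^2 + 420v + 2700)
  v^3 + 9v^2 + 59v + 195 = (−(1/24)v − 53/48)(−24v^2 + 420v + 2700) + ((2541/4)v + 12705/4)
  −24v^2 + 420v + 2700 = (−(32/847)v + 720/847)((2541/4)v + 12705/4) + (0)
Last nonzero remainder: (2541/4)v + 12705/4. Dividing through by 2541/4 gives the monic gcd v + 5.

5 + v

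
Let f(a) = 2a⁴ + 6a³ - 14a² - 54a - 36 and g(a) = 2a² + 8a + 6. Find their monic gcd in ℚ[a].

Repeated division with remainder:
  2a⁴ + 6a³ - 14a² - 54a - 36 = (a² - a - 6)(2a² + 8a + 6) + (0)
Last nonzero remainder: 2a² + 8a + 6. Dividing through by 2 gives the monic gcd a² + 4a + 3.

a² + 4a + 3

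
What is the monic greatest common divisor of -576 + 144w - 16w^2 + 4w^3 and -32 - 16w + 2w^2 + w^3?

-4 + w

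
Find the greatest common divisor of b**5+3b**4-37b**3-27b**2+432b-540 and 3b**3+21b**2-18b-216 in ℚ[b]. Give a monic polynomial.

Euclidean algorithm in ℚ[b]:
  b**5+3b**4-37b**3-27b**2+432b-540 = ((1/3)b**2-(4/3)b-1)(3b**3+21b**2-18b-216) + (42b**2+126b-756)
  3b**3+21b**2-18b-216 = ((1/14)b+2/7)(42b**2+126b-756) + (0)
Last nonzero remainder: 42b**2+126b-756. Dividing through by 42 gives the monic gcd b**2+3b-18.

b**2+3b-18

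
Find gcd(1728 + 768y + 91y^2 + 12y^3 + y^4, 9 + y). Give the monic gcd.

9 + y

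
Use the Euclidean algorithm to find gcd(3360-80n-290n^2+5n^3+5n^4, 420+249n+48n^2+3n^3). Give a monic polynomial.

28+11n+n^2

Repeated division with remainder:
  5n^4+5n^3-290n^2-80n+3360 = ((5/3)n-25)(3n^3+48n^2+249n+420) + (495n^2+5445n+13860)
  3n^3+48n^2+249n+420 = ((1/165)n+1/33)(495n^2+5445n+13860) + (0)
Last nonzero remainder: 495n^2+5445n+13860. Dividing through by 495 gives the monic gcd n^2+11n+28.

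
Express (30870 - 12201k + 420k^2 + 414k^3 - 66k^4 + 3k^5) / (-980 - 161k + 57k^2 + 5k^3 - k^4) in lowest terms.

Euclidean algorithm in ℚ[k]:
  3k^5 - 66k^4 + 414k^3 + 420k^2 - 12201k + 30870 = (-3k + 51)(-k^4 + 5k^3 + 57k^2 - 161k - 980) + (330k^3 - 2970k^2 - 6930k + 80850)
  -k^4 + 5k^3 + 57k^2 - 161k - 980 = (-(1/330)k - 2/165)(330k^3 - 2970k^2 - 6930k + 80850) + (0)
Last nonzero remainder: 330k^3 - 2970k^2 - 6930k + 80850. Dividing through by 330 gives the monic gcd k^3 - 9k^2 - 21k + 245.
Cancel k^3 - 9k^2 - 21k + 245 from numerator and denominator to get the reduced form.

(-126 + 39k - 3k^2)/(4 + k)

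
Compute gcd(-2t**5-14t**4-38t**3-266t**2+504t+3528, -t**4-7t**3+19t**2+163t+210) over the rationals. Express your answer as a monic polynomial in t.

t**2+10t+21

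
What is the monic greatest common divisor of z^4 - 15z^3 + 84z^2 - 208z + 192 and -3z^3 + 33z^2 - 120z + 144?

z^3 - 11z^2 + 40z - 48

By polynomial division,
  z^4 - 15z^3 + 84z^2 - 208z + 192 = (-(1/3)z + 4/3)(-3z^3 + 33z^2 - 120z + 144) + (0)
Last nonzero remainder: -3z^3 + 33z^2 - 120z + 144. Dividing through by -3 gives the monic gcd z^3 - 11z^2 + 40z - 48.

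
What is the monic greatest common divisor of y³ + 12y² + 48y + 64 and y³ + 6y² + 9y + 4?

y + 4

Repeated division with remainder:
  y³ + 12y² + 48y + 64 = (y³ + 6y² + 9y + 4) + (6y² + 39y + 60)
  y³ + 6y² + 9y + 4 = ((1/6)y - 1/12)(6y² + 39y + 60) + ((9/4)y + 9)
  6y² + 39y + 60 = ((8/3)y + 20/3)((9/4)y + 9) + (0)
Last nonzero remainder: (9/4)y + 9. Dividing through by 9/4 gives the monic gcd y + 4.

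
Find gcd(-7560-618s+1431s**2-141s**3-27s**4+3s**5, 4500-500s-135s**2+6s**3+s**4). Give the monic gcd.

45-14s+s**2

Apply the Euclidean algorithm:
  3s**5-27s**4-141s**3+1431s**2-618s-7560 = (3s-45)(s**4+6s**3-135s**2-500s+4500) + (534s**3-3144s**2-36618s+194940)
  s**4+6s**3-135s**2-500s+4500 = ((1/534)s+529/23763)(534s**3-3144s**2-36618s+194940) + ((28224/7921)s**2-(395136/7921)s+1270080/7921)
  534s**3-3144s**2-36618s+194940 = ((704969/4704)s+2859481/2352)((28224/7921)s**2-(395136/7921)s+1270080/7921) + (0)
Last nonzero remainder: (28224/7921)s**2-(395136/7921)s+1270080/7921. Dividing through by 28224/7921 gives the monic gcd s**2-14s+45.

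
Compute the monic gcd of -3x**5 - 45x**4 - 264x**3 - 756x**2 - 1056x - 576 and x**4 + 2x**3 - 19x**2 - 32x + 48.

x**2 + 7x + 12

Apply the Euclidean algorithm:
  -3x**5 - 45x**4 - 264x**3 - 756x**2 - 1056x - 576 = (-3x - 39)(x**4 + 2x**3 - 19x**2 - 32x + 48) + (-243x**3 - 1593x**2 - 2160x + 1296)
  x**4 + 2x**3 - 19x**2 - 32x + 48 = (-(1/243)x + 41/2187)(-243x**3 - 1593x**2 - 2160x + 1296) + ((160/81)x**2 + (1120/81)x + 640/27)
  -243x**3 - 1593x**2 - 2160x + 1296 = (-(19683/160)x + 2187/40)((160/81)x**2 + (1120/81)x + 640/27) + (0)
Last nonzero remainder: (160/81)x**2 + (1120/81)x + 640/27. Dividing through by 160/81 gives the monic gcd x**2 + 7x + 12.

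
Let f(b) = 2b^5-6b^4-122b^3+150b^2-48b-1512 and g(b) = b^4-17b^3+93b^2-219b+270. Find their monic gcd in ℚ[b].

Apply the Euclidean algorithm:
  2b^5-6b^4-122b^3+150b^2-48b-1512 = (2b+28)(b^4-17b^3+93b^2-219b+270) + (168b^3-2016b^2+5544b-9072)
  b^4-17b^3+93b^2-219b+270 = ((1/168)b-5/168)(168b^3-2016b^2+5544b-9072) + (0)
Last nonzero remainder: 168b^3-2016b^2+5544b-9072. Dividing through by 168 gives the monic gcd b^3-12b^2+33b-54.

b^3-12b^2+33b-54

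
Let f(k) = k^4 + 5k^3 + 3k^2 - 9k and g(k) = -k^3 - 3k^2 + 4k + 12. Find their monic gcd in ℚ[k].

By polynomial division,
  k^4 + 5k^3 + 3k^2 - 9k = (-k - 2)(-k^3 - 3k^2 + 4k + 12) + (k^2 + 11k + 24)
  -k^3 - 3k^2 + 4k + 12 = (-k + 8)(k^2 + 11k + 24) + (-60k - 180)
  k^2 + 11k + 24 = (-(1/60)k - 2/15)(-60k - 180) + (0)
Last nonzero remainder: -60k - 180. Dividing through by -60 gives the monic gcd k + 3.

k + 3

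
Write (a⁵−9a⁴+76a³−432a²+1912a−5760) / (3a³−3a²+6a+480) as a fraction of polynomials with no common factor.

(a³−3a²+26a−180)/(3a+15)

Euclidean algorithm in ℚ[a]:
  a⁵−9a⁴+76a³−432a²+1912a−5760 = ((1/3)a²−(8/3)a+22)(3a³−3a²+6a+480) + (−510a²+3060a−16320)
  3a³−3a²+6a+480 = (−(1/170)a−1/34)(−510a²+3060a−16320) + (0)
Last nonzero remainder: −510a²+3060a−16320. Dividing through by −510 gives the monic gcd a²−6a+32.
Cancel a²−6a+32 from numerator and denominator to get the reduced form.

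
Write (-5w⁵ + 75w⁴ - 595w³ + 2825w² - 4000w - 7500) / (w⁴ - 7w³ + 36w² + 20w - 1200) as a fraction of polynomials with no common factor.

(-5w² + 20w + 25)/(w + 4)

Apply the Euclidean algorithm:
  -5w⁵ + 75w⁴ - 595w³ + 2825w² - 4000w - 7500 = (-5w + 40)(w⁴ - 7w³ + 36w² + 20w - 1200) + (-135w³ + 1485w² - 10800w + 40500)
  w⁴ - 7w³ + 36w² + 20w - 1200 = (-(1/135)w - 4/135)(-135w³ + 1485w² - 10800w + 40500) + (0)
Last nonzero remainder: -135w³ + 1485w² - 10800w + 40500. Dividing through by -135 gives the monic gcd w³ - 11w² + 80w - 300.
Cancel w³ - 11w² + 80w - 300 from numerator and denominator to get the reduced form.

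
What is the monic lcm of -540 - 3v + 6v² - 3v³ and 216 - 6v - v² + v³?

1080 + 186v - 11v² + 4v³ + v⁴

Euclidean algorithm in ℚ[v]:
  -3v³ + 6v² - 3v - 540 = (-3)(v³ - v² - 6v + 216) + (3v² - 21v + 108)
  v³ - v² - 6v + 216 = ((1/3)v + 2)(3v² - 21v + 108) + (0)
Last nonzero remainder: 3v² - 21v + 108. Dividing through by 3 gives the monic gcd v² - 7v + 36.
Then lcm(f, g) = f·g / gcd(f, g); expanding and making the result monic gives the answer.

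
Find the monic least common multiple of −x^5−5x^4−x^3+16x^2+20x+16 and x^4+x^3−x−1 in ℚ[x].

By polynomial division,
  −x^5−5x^4−x^3+16x^2+20x+16 = (−x−4)(x^4+x^3−x−1) + (3x^3+15x^2+15x+12)
  x^4+x^3−x−1 = ((1/3)x−4/3)(3x^3+15x^2+15x+12) + (15x^2+15x+15)
  3x^3+15x^2+15x+12 = ((1/5)x+4/5)(15x^2+15x+15) + (0)
Last nonzero remainder: 15x^2+15x+15. Dividing through by 15 gives the monic gcd x^2+x+1.
Then lcm(f, g) = f·g / gcd(f, g); expanding and making the result monic gives the answer.

x^7+5x^6−21x^4−21x^3+20x+16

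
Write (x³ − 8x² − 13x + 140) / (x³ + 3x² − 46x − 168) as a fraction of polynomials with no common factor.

Apply the Euclidean algorithm:
  x³ − 8x² − 13x + 140 = (x³ + 3x² − 46x − 168) + (−11x² + 33x + 308)
  x³ + 3x² − 46x − 168 = (−(1/11)x − 6/11)(−11x² + 33x + 308) + (0)
Last nonzero remainder: −11x² + 33x + 308. Dividing through by −11 gives the monic gcd x² − 3x − 28.
Cancel x² − 3x − 28 from numerator and denominator to get the reduced form.

(x − 5)/(x + 6)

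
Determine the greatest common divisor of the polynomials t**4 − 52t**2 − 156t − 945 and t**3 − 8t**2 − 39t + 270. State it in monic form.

By polynomial division,
  t**4 − 52t**2 − 156t − 945 = (t + 8)(t**3 − 8t**2 − 39t + 270) + (51t**2 − 114t − 3105)
  t**3 − 8t**2 − 39t + 270 = ((1/51)t − 98/867)(51t**2 − 114t − 3105) + ((2600/289)t − 23400/289)
  51t**2 − 114t − 3105 = ((14739/2600)t + 19941/520)((2600/289)t − 23400/289) + (0)
Last nonzero remainder: (2600/289)t − 23400/289. Dividing through by 2600/289 gives the monic gcd t − 9.

t − 9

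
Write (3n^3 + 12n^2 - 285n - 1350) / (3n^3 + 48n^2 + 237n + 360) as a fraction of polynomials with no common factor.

By polynomial division,
  3n^3 + 12n^2 - 285n - 1350 = (3n^3 + 48n^2 + 237n + 360) + (-36n^2 - 522n - 1710)
  3n^3 + 48n^2 + 237n + 360 = (-(1/12)n - 1/8)(-36n^2 - 522n - 1710) + ((117/4)n + 585/4)
  -36n^2 - 522n - 1710 = (-(16/13)n - 152/13)((117/4)n + 585/4) + (0)
Last nonzero remainder: (117/4)n + 585/4. Dividing through by 117/4 gives the monic gcd n + 5.
Cancel n + 5 from numerator and denominator to get the reduced form.

(n^2 - n - 90)/(n^2 + 11n + 24)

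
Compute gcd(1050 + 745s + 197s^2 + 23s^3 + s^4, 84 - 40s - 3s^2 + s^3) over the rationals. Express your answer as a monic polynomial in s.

By polynomial division,
  s^4 + 23s^3 + 197s^2 + 745s + 1050 = (s + 26)(s^3 - 3s^2 - 40s + 84) + (315s^2 + 1701s - 1134)
  s^3 - 3s^2 - 40s + 84 = ((1/315)s - 2/75)(315s^2 + 1701s - 1134) + ((224/25)s + 1344/25)
  315s^2 + 1701s - 1134 = ((1125/32)s - 675/32)((224/25)s + 1344/25) + (0)
Last nonzero remainder: (224/25)s + 1344/25. Dividing through by 224/25 gives the monic gcd s + 6.

6 + s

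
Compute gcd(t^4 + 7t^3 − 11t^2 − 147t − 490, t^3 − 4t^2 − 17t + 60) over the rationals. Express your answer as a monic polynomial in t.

Repeated division with remainder:
  t^4 + 7t^3 − 11t^2 − 147t − 490 = (t + 11)(t^3 − 4t^2 − 17t + 60) + (50t^2 − 20t − 1150)
  t^3 − 4t^2 − 17t + 60 = ((1/50)t − 9/125)(50t^2 − 20t − 1150) + ((114/25)t − 114/5)
  50t^2 − 20t − 1150 = ((625/57)t + 2875/57)((114/25)t − 114/5) + (0)
Last nonzero remainder: (114/25)t − 114/5. Dividing through by 114/25 gives the monic gcd t − 5.

t − 5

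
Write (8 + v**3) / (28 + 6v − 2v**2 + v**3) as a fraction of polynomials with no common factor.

(4 − 2v + v**2)/(14 − 4v + v**2)

Apply the Euclidean algorithm:
  v**3 + 8 = (v**3 − 2v**2 + 6v + 28) + (2v**2 − 6v − 20)
  v**3 − 2v**2 + 6v + 28 = ((1/2)v + 1/2)(2v**2 − 6v − 20) + (19v + 38)
  2v**2 − 6v − 20 = ((2/19)v − 10/19)(19v + 38) + (0)
Last nonzero remainder: 19v + 38. Dividing through by 19 gives the monic gcd v + 2.
Cancel v + 2 from numerator and denominator to get the reduced form.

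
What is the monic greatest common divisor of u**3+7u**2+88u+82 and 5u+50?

1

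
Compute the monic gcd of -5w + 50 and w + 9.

1

Repeated division with remainder:
  -5w + 50 = (-5)(w + 9) + (95)
  w + 9 = ((1/95)w + 9/95)(95) + (0)
The last nonzero remainder is the constant 95, so the polynomials are coprime and gcd = 1.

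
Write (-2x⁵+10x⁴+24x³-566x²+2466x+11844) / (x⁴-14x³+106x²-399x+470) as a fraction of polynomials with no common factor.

Euclidean algorithm in ℚ[x]:
  -2x⁵+10x⁴+24x³-566x²+2466x+11844 = (-2x-18)(x⁴-14x³+106x²-399x+470) + (-16x³+544x²-3776x+20304)
  x⁴-14x³+106x²-399x+470 = (-(1/16)x-5/4)(-16x³+544x²-3776x+20304) + (550x²-3850x+25850)
  -16x³+544x²-3776x+20304 = (-(8/275)x+216/275)(550x²-3850x+25850) + (0)
Last nonzero remainder: 550x²-3850x+25850. Dividing through by 550 gives the monic gcd x²-7x+47.
Cancel x²-7x+47 from numerator and denominator to get the reduced form.

(-2x³-4x²+90x+252)/(x²-7x+10)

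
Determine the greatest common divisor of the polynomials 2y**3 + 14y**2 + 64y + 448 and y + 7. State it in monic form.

y + 7

Repeated division with remainder:
  2y**3 + 14y**2 + 64y + 448 = (2y**2 + 64)(y + 7) + (0)
The last nonzero remainder y + 7 is already monic.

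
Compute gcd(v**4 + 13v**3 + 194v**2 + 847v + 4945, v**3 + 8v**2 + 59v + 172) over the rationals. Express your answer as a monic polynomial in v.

Euclidean algorithm in ℚ[v]:
  v**4 + 13v**3 + 194v**2 + 847v + 4945 = (v + 5)(v**3 + 8v**2 + 59v + 172) + (95v**2 + 380v + 4085)
  v**3 + 8v**2 + 59v + 172 = ((1/95)v + 4/95)(95v**2 + 380v + 4085) + (0)
Last nonzero remainder: 95v**2 + 380v + 4085. Dividing through by 95 gives the monic gcd v**2 + 4v + 43.

v**2 + 4v + 43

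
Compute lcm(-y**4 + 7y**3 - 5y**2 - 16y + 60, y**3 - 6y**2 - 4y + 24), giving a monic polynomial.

y**5 - 9y**4 + 19y**3 + 6y**2 - 92y + 120

Euclidean algorithm in ℚ[y]:
  -y**4 + 7y**3 - 5y**2 - 16y + 60 = (-y + 1)(y**3 - 6y**2 - 4y + 24) + (-3y**2 + 12y + 36)
  y**3 - 6y**2 - 4y + 24 = (-(1/3)y + 2/3)(-3y**2 + 12y + 36) + (0)
Last nonzero remainder: -3y**2 + 12y + 36. Dividing through by -3 gives the monic gcd y**2 - 4y - 12.
Then lcm(f, g) = f·g / gcd(f, g); expanding and making the result monic gives the answer.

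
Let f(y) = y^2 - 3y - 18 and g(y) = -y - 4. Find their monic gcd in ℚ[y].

1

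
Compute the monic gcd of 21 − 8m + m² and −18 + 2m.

1

Repeated division with remainder:
  m² − 8m + 21 = ((1/2)m + 1/2)(2m − 18) + (30)
  2m − 18 = ((1/15)m − 3/5)(30) + (0)
The last nonzero remainder is the constant 30, so the polynomials are coprime and gcd = 1.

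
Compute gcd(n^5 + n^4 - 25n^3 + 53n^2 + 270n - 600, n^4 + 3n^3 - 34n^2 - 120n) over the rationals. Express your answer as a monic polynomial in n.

Repeated division with remainder:
  n^5 + n^4 - 25n^3 + 53n^2 + 270n - 600 = (n - 2)(n^4 + 3n^3 - 34n^2 - 120n) + (15n^3 + 105n^2 + 30n - 600)
  n^4 + 3n^3 - 34n^2 - 120n = ((1/15)n - 4/15)(15n^3 + 105n^2 + 30n - 600) + (-8n^2 - 72n - 160)
  15n^3 + 105n^2 + 30n - 600 = (-(15/8)n + 15/4)(-8n^2 - 72n - 160) + (0)
Last nonzero remainder: -8n^2 - 72n - 160. Dividing through by -8 gives the monic gcd n^2 + 9n + 20.

n^2 + 9n + 20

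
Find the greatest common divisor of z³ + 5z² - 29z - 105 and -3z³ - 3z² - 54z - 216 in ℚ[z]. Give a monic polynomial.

z + 3

Euclidean algorithm in ℚ[z]:
  z³ + 5z² - 29z - 105 = (-1/3)(-3z³ - 3z² - 54z - 216) + (4z² - 47z - 177)
  -3z³ - 3z² - 54z - 216 = (-(3/4)z - 153/16)(4z² - 47z - 177) + (-(10179/16)z - 30537/16)
  4z² - 47z - 177 = (-(64/10179)z + 944/10179)(-(10179/16)z - 30537/16) + (0)
Last nonzero remainder: -(10179/16)z - 30537/16. Dividing through by -10179/16 gives the monic gcd z + 3.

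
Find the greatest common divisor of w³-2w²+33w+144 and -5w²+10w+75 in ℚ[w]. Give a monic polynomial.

w+3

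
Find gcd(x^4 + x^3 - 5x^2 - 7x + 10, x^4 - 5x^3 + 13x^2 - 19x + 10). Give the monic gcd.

x^2 - 3x + 2

Euclidean algorithm in ℚ[x]:
  x^4 + x^3 - 5x^2 - 7x + 10 = (x^4 - 5x^3 + 13x^2 - 19x + 10) + (6x^3 - 18x^2 + 12x)
  x^4 - 5x^3 + 13x^2 - 19x + 10 = ((1/6)x - 1/3)(6x^3 - 18x^2 + 12x) + (5x^2 - 15x + 10)
  6x^3 - 18x^2 + 12x = ((6/5)x)(5x^2 - 15x + 10) + (0)
Last nonzero remainder: 5x^2 - 15x + 10. Dividing through by 5 gives the monic gcd x^2 - 3x + 2.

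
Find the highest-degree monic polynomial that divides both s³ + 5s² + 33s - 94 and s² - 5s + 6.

s - 2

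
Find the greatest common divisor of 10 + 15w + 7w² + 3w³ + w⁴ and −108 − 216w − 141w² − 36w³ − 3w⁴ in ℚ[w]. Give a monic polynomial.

2 + 3w + w²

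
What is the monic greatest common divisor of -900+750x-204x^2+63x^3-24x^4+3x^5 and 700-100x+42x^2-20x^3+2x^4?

-50-3x^2+x^3

By polynomial division,
  3x^5-24x^4+63x^3-204x^2+750x-900 = ((3/2)x+3)(2x^4-20x^3+42x^2-100x+700) + (60x^3-180x^2-3000)
  2x^4-20x^3+42x^2-100x+700 = ((1/30)x-7/30)(60x^3-180x^2-3000) + (0)
Last nonzero remainder: 60x^3-180x^2-3000. Dividing through by 60 gives the monic gcd x^3-3x^2-50.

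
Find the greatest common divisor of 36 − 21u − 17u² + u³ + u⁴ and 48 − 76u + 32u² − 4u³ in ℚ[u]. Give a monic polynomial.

Apply the Euclidean algorithm:
  u⁴ + u³ − 17u² − 21u + 36 = (−(1/4)u − 9/4)(−4u³ + 32u² − 76u + 48) + (36u² − 180u + 144)
  −4u³ + 32u² − 76u + 48 = (−(1/9)u + 1/3)(36u² − 180u + 144) + (0)
Last nonzero remainder: 36u² − 180u + 144. Dividing through by 36 gives the monic gcd u² − 5u + 4.

4 − 5u + u²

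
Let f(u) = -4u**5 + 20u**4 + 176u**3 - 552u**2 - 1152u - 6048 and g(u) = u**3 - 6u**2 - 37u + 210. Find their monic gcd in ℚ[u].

Apply the Euclidean algorithm:
  -4u**5 + 20u**4 + 176u**3 - 552u**2 - 1152u - 6048 = (-4u**2 - 4u + 4)(u**3 - 6u**2 - 37u + 210) + (164u**2 - 164u - 6888)
  u**3 - 6u**2 - 37u + 210 = ((1/164)u - 5/164)(164u**2 - 164u - 6888) + (0)
Last nonzero remainder: 164u**2 - 164u - 6888. Dividing through by 164 gives the monic gcd u**2 - u - 42.

u**2 - u - 42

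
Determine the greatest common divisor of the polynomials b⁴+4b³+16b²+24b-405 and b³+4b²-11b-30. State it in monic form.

By polynomial division,
  b⁴+4b³+16b²+24b-405 = (b)(b³+4b²-11b-30) + (27b²+54b-405)
  b³+4b²-11b-30 = ((1/27)b+2/27)(27b²+54b-405) + (0)
Last nonzero remainder: 27b²+54b-405. Dividing through by 27 gives the monic gcd b²+2b-15.

b²+2b-15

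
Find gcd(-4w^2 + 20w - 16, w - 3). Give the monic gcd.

1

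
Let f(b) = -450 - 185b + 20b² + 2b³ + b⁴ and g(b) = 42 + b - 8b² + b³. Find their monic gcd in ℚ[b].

By polynomial division,
  b⁴ + 2b³ + 20b² - 185b - 450 = (b + 10)(b³ - 8b² + b + 42) + (99b² - 237b - 870)
  b³ - 8b² + b + 42 = ((1/99)b - 185/3267)(99b² - 237b - 870) + (-(3956/1089)b - 7912/1089)
  99b² - 237b - 870 = (-(107811/3956)b + 473715/3956)(-(3956/1089)b - 7912/1089) + (0)
Last nonzero remainder: -(3956/1089)b - 7912/1089. Dividing through by -3956/1089 gives the monic gcd b + 2.

2 + b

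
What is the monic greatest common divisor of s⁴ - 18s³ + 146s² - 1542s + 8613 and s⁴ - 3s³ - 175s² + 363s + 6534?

s² - 20s + 99

Apply the Euclidean algorithm:
  s⁴ - 18s³ + 146s² - 1542s + 8613 = (s⁴ - 3s³ - 175s² + 363s + 6534) + (-15s³ + 321s² - 1905s + 2079)
  s⁴ - 3s³ - 175s² + 363s + 6534 = (-(1/15)s - 92/75)(-15s³ + 321s² - 1905s + 2079) + ((2294/25)s² - (9176/5)s + 227106/25)
  -15s³ + 321s² - 1905s + 2079 = (-(375/2294)s + 525/2294)((2294/25)s² - (9176/5)s + 227106/25) + (0)
Last nonzero remainder: (2294/25)s² - (9176/5)s + 227106/25. Dividing through by 2294/25 gives the monic gcd s² - 20s + 99.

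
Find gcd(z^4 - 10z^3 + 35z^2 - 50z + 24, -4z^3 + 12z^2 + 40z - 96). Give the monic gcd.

z^2 - 6z + 8

Repeated division with remainder:
  z^4 - 10z^3 + 35z^2 - 50z + 24 = (-(1/4)z + 7/4)(-4z^3 + 12z^2 + 40z - 96) + (24z^2 - 144z + 192)
  -4z^3 + 12z^2 + 40z - 96 = (-(1/6)z - 1/2)(24z^2 - 144z + 192) + (0)
Last nonzero remainder: 24z^2 - 144z + 192. Dividing through by 24 gives the monic gcd z^2 - 6z + 8.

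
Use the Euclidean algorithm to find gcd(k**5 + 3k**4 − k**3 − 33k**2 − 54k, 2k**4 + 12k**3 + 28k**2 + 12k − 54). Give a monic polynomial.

k**2 + 4k + 9

By polynomial division,
  k**5 + 3k**4 − k**3 − 33k**2 − 54k = ((1/2)k − 3/2)(2k**4 + 12k**3 + 28k**2 + 12k − 54) + (3k**3 + 3k**2 − 9k − 81)
  2k**4 + 12k**3 + 28k**2 + 12k − 54 = ((2/3)k + 10/3)(3k**3 + 3k**2 − 9k − 81) + (24k**2 + 96k + 216)
  3k**3 + 3k**2 − 9k − 81 = ((1/8)k − 3/8)(24k**2 + 96k + 216) + (0)
Last nonzero remainder: 24k**2 + 96k + 216. Dividing through by 24 gives the monic gcd k**2 + 4k + 9.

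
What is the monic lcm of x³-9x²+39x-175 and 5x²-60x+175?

Repeated division with remainder:
  x³-9x²+39x-175 = ((1/5)x+3/5)(5x²-60x+175) + (40x-280)
  5x²-60x+175 = ((1/8)x-5/8)(40x-280) + (0)
Last nonzero remainder: 40x-280. Dividing through by 40 gives the monic gcd x-7.
Then lcm(f, g) = f·g / gcd(f, g); expanding and making the result monic gives the answer.

x⁴-14x³+84x²-370x+875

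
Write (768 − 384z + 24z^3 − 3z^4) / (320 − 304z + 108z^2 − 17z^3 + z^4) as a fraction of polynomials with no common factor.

Repeated division with remainder:
  −3z^4 + 24z^3 − 384z + 768 = (−3)(z^4 − 17z^3 + 108z^2 − 304z + 320) + (−27z^3 + 324z^2 − 1296z + 1728)
  z^4 − 17z^3 + 108z^2 − 304z + 320 = (−(1/27)z + 5/27)(−27z^3 + 324z^2 − 1296z + 1728) + (0)
Last nonzero remainder: −27z^3 + 324z^2 − 1296z + 1728. Dividing through by −27 gives the monic gcd z^3 − 12z^2 + 48z − 64.
Cancel z^3 − 12z^2 + 48z − 64 from numerator and denominator to get the reduced form.

(−12 − 3z)/(−5 + z)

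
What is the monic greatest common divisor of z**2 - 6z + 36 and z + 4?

1

Euclidean algorithm in ℚ[z]:
  z**2 - 6z + 36 = (z - 10)(z + 4) + (76)
  z + 4 = ((1/76)z + 1/19)(76) + (0)
The last nonzero remainder is the constant 76, so the polynomials are coprime and gcd = 1.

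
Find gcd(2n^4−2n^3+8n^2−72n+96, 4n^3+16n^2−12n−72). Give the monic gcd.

n−2

Repeated division with remainder:
  2n^4−2n^3+8n^2−72n+96 = ((1/2)n−5/2)(4n^3+16n^2−12n−72) + (54n^2−66n−84)
  4n^3+16n^2−12n−72 = ((2/27)n+94/243)(54n^2−66n−84) + ((1600/81)n−3200/81)
  54n^2−66n−84 = ((2187/800)n+1701/800)((1600/81)n−3200/81) + (0)
Last nonzero remainder: (1600/81)n−3200/81. Dividing through by 1600/81 gives the monic gcd n−2.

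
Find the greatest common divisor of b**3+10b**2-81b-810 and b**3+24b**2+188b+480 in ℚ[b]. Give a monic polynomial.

Repeated division with remainder:
  b**3+10b**2-81b-810 = (b**3+24b**2+188b+480) + (-14b**2-269b-1290)
  b**3+24b**2+188b+480 = (-(1/14)b-67/196)(-14b**2-269b-1290) + ((765/196)b+3825/98)
  -14b**2-269b-1290 = (-(2744/765)b-8428/255)((765/196)b+3825/98) + (0)
Last nonzero remainder: (765/196)b+3825/98. Dividing through by 765/196 gives the monic gcd b+10.

b+10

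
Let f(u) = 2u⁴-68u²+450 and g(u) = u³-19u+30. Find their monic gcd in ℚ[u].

u²+2u-15

By polynomial division,
  2u⁴-68u²+450 = (2u)(u³-19u+30) + (-30u²-60u+450)
  u³-19u+30 = (-(1/30)u+1/15)(-30u²-60u+450) + (0)
Last nonzero remainder: -30u²-60u+450. Dividing through by -30 gives the monic gcd u²+2u-15.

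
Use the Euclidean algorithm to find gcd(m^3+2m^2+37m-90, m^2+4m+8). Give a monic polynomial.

1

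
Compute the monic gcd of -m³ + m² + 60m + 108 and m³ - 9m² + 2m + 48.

m + 2

By polynomial division,
  -m³ + m² + 60m + 108 = (-1)(m³ - 9m² + 2m + 48) + (-8m² + 62m + 156)
  m³ - 9m² + 2m + 48 = (-(1/8)m + 5/32)(-8m² + 62m + 156) + ((189/16)m + 189/8)
  -8m² + 62m + 156 = (-(128/189)m + 416/63)((189/16)m + 189/8) + (0)
Last nonzero remainder: (189/16)m + 189/8. Dividing through by 189/16 gives the monic gcd m + 2.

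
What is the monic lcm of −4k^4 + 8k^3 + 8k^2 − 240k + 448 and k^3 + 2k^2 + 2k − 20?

Apply the Euclidean algorithm:
  −4k^4 + 8k^3 + 8k^2 − 240k + 448 = (−4k + 16)(k^3 + 2k^2 + 2k − 20) + (−16k^2 − 352k + 768)
  k^3 + 2k^2 + 2k − 20 = (−(1/16)k + 5/4)(−16k^2 − 352k + 768) + (490k − 980)
  −16k^2 − 352k + 768 = (−(8/245)k − 192/245)(490k − 980) + (0)
Last nonzero remainder: 490k − 980. Dividing through by 490 gives the monic gcd k − 2.
Then lcm(f, g) = f·g / gcd(f, g); expanding and making the result monic gives the answer.

k^6 + 2k^5 + 32k^3 + 108k^2 + 152k − 1120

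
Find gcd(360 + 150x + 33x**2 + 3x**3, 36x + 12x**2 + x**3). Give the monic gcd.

Repeated division with remainder:
  3x**3 + 33x**2 + 150x + 360 = (3)(x**3 + 12x**2 + 36x) + (-3x**2 + 42x + 360)
  x**3 + 12x**2 + 36x = (-(1/3)x - 26/3)(-3x**2 + 42x + 360) + (520x + 3120)
  -3x**2 + 42x + 360 = (-(3/520)x + 3/26)(520x + 3120) + (0)
Last nonzero remainder: 520x + 3120. Dividing through by 520 gives the monic gcd x + 6.

6 + x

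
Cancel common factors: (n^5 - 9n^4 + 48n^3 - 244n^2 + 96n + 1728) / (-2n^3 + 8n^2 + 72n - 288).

(-n^3 - n^2 - 34n - 72)/(2n + 12)

Repeated division with remainder:
  n^5 - 9n^4 + 48n^3 - 244n^2 + 96n + 1728 = (-(1/2)n^2 + (5/2)n - 32)(-2n^3 + 8n^2 + 72n - 288) + (-312n^2 + 3120n - 7488)
  -2n^3 + 8n^2 + 72n - 288 = ((1/156)n + 1/26)(-312n^2 + 3120n - 7488) + (0)
Last nonzero remainder: -312n^2 + 3120n - 7488. Dividing through by -312 gives the monic gcd n^2 - 10n + 24.
Cancel n^2 - 10n + 24 from numerator and denominator to get the reduced form.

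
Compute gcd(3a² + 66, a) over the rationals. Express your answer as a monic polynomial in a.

1

Apply the Euclidean algorithm:
  3a² + 66 = (3a)(a) + (66)
  a = ((1/66)a)(66) + (0)
The last nonzero remainder is the constant 66, so the polynomials are coprime and gcd = 1.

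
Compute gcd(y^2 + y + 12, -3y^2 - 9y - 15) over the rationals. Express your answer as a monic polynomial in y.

By polynomial division,
  y^2 + y + 12 = (-1/3)(-3y^2 - 9y - 15) + (-2y + 7)
  -3y^2 - 9y - 15 = ((3/2)y + 39/4)(-2y + 7) + (-333/4)
  -2y + 7 = ((8/333)y - 28/333)(-333/4) + (0)
The last nonzero remainder is the constant -333/4, so the polynomials are coprime and gcd = 1.

1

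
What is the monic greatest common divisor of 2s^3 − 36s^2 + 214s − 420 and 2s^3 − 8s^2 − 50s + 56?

Repeated division with remainder:
  2s^3 − 36s^2 + 214s − 420 = (2s^3 − 8s^2 − 50s + 56) + (−28s^2 + 264s − 476)
  2s^3 − 8s^2 − 50s + 56 = (−(1/14)s − 19/49)(−28s^2 + 264s − 476) + ((900/49)s − 900/7)
  −28s^2 + 264s − 476 = (−(343/225)s + 833/225)((900/49)s − 900/7) + (0)
Last nonzero remainder: (900/49)s − 900/7. Dividing through by 900/49 gives the monic gcd s − 7.

s − 7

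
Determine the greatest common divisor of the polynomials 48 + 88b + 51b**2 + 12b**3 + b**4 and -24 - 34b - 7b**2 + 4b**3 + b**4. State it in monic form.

Repeated division with remainder:
  b**4 + 12b**3 + 51b**2 + 88b + 48 = (b**4 + 4b**3 - 7b**2 - 34b - 24) + (8b**3 + 58b**2 + 122b + 72)
  b**4 + 4b**3 - 7b**2 - 34b - 24 = ((1/8)b - 13/32)(8b**3 + 58b**2 + 122b + 72) + ((21/16)b**2 + (105/16)b + 21/4)
  8b**3 + 58b**2 + 122b + 72 = ((128/21)b + 96/7)((21/16)b**2 + (105/16)b + 21/4) + (0)
Last nonzero remainder: (21/16)b**2 + (105/16)b + 21/4. Dividing through by 21/16 gives the monic gcd b**2 + 5b + 4.

4 + 5b + b**2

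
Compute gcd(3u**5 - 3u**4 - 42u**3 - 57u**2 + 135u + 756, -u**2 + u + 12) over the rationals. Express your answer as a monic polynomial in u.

Euclidean algorithm in ℚ[u]:
  3u**5 - 3u**4 - 42u**3 - 57u**2 + 135u + 756 = (-3u**3 + 6u + 63)(-u**2 + u + 12) + (0)
Last nonzero remainder: -u**2 + u + 12. Dividing through by -1 gives the monic gcd u**2 - u - 12.

u**2 - u - 12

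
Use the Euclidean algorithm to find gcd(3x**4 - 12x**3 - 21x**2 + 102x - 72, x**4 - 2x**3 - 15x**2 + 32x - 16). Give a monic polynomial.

x**2 - 5x + 4

Euclidean algorithm in ℚ[x]:
  3x**4 - 12x**3 - 21x**2 + 102x - 72 = (3)(x**4 - 2x**3 - 15x**2 + 32x - 16) + (-6x**3 + 24x**2 + 6x - 24)
  x**4 - 2x**3 - 15x**2 + 32x - 16 = (-(1/6)x - 1/3)(-6x**3 + 24x**2 + 6x - 24) + (-6x**2 + 30x - 24)
  -6x**3 + 24x**2 + 6x - 24 = (x + 1)(-6x**2 + 30x - 24) + (0)
Last nonzero remainder: -6x**2 + 30x - 24. Dividing through by -6 gives the monic gcd x**2 - 5x + 4.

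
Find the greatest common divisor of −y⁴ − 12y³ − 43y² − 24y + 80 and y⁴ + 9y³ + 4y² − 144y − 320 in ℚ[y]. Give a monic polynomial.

By polynomial division,
  −y⁴ − 12y³ − 43y² − 24y + 80 = (−1)(y⁴ + 9y³ + 4y² − 144y − 320) + (−3y³ − 39y² − 168y − 240)
  y⁴ + 9y³ + 4y² − 144y − 320 = (−(1/3)y + 4/3)(−3y³ − 39y² − 168y − 240) + (0)
Last nonzero remainder: −3y³ − 39y² − 168y − 240. Dividing through by −3 gives the monic gcd y³ + 13y² + 56y + 80.

y³ + 13y² + 56y + 80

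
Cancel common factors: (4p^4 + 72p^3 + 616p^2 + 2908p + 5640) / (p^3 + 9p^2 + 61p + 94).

Apply the Euclidean algorithm:
  4p^4 + 72p^3 + 616p^2 + 2908p + 5640 = (4p + 36)(p^3 + 9p^2 + 61p + 94) + (48p^2 + 336p + 2256)
  p^3 + 9p^2 + 61p + 94 = ((1/48)p + 1/24)(48p^2 + 336p + 2256) + (0)
Last nonzero remainder: 48p^2 + 336p + 2256. Dividing through by 48 gives the monic gcd p^2 + 7p + 47.
Cancel p^2 + 7p + 47 from numerator and denominator to get the reduced form.

(4p^2 + 44p + 120)/(p + 2)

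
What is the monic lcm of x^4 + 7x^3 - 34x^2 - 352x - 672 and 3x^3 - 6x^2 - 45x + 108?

x^6 + x^5 - 67x^4 - 85x^3 + 1134x^2 + 864x - 6048

Apply the Euclidean algorithm:
  x^4 + 7x^3 - 34x^2 - 352x - 672 = ((1/3)x + 3)(3x^3 - 6x^2 - 45x + 108) + (-x^2 - 253x - 996)
  3x^3 - 6x^2 - 45x + 108 = (-3x + 765)(-x^2 - 253x - 996) + (190512x + 762048)
  -x^2 - 253x - 996 = (-(1/190512)x - 83/63504)(190512x + 762048) + (0)
Last nonzero remainder: 190512x + 762048. Dividing through by 190512 gives the monic gcd x + 4.
Then lcm(f, g) = f·g / gcd(f, g); expanding and making the result monic gives the answer.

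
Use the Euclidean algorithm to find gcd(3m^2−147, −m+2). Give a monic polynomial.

By polynomial division,
  3m^2−147 = (−3m−6)(−m+2) + (−135)
  −m+2 = ((1/135)m−2/135)(−135) + (0)
The last nonzero remainder is the constant −135, so the polynomials are coprime and gcd = 1.

1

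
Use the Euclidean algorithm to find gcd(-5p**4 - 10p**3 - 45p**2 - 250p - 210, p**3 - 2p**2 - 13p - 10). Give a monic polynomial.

p + 1

Apply the Euclidean algorithm:
  -5p**4 - 10p**3 - 45p**2 - 250p - 210 = (-5p - 20)(p**3 - 2p**2 - 13p - 10) + (-150p**2 - 560p - 410)
  p**3 - 2p**2 - 13p - 10 = (-(1/150)p + 43/1125)(-150p**2 - 560p - 410) + ((1276/225)p + 1276/225)
  -150p**2 - 560p - 410 = (-(16875/638)p - 46125/638)((1276/225)p + 1276/225) + (0)
Last nonzero remainder: (1276/225)p + 1276/225. Dividing through by 1276/225 gives the monic gcd p + 1.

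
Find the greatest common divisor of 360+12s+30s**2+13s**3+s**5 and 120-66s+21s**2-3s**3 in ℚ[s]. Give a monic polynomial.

10-3s+s**2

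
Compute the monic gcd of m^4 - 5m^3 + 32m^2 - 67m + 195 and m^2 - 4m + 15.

Apply the Euclidean algorithm:
  m^4 - 5m^3 + 32m^2 - 67m + 195 = (m^2 - m + 13)(m^2 - 4m + 15) + (0)
The last nonzero remainder m^2 - 4m + 15 is already monic.

m^2 - 4m + 15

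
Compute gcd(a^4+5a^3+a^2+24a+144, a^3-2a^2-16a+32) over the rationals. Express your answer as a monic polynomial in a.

a+4

Euclidean algorithm in ℚ[a]:
  a^4+5a^3+a^2+24a+144 = (a+7)(a^3-2a^2-16a+32) + (31a^2+104a-80)
  a^3-2a^2-16a+32 = ((1/31)a-166/961)(31a^2+104a-80) + ((4368/961)a+17472/961)
  31a^2+104a-80 = ((29791/4368)a-4805/1092)((4368/961)a+17472/961) + (0)
Last nonzero remainder: (4368/961)a+17472/961. Dividing through by 4368/961 gives the monic gcd a+4.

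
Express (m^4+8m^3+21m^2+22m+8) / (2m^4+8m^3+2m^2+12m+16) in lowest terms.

(m^2+3m+2)/(2m^2-2m+4)

By polynomial division,
  m^4+8m^3+21m^2+22m+8 = (1/2)(2m^4+8m^3+2m^2+12m+16) + (4m^3+20m^2+16m)
  2m^4+8m^3+2m^2+12m+16 = ((1/2)m-1/2)(4m^3+20m^2+16m) + (4m^2+20m+16)
  4m^3+20m^2+16m = (m)(4m^2+20m+16) + (0)
Last nonzero remainder: 4m^2+20m+16. Dividing through by 4 gives the monic gcd m^2+5m+4.
Cancel m^2+5m+4 from numerator and denominator to get the reduced form.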